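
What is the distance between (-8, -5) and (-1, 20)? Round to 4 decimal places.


d = sqrt((-1--8)^2 + (20--5)^2) = 25.9615

25.9615


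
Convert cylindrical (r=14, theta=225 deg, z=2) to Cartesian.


x = 14 * cos(225) = -9.8995
y = 14 * sin(225) = -9.8995
z = 2

(-9.8995, -9.8995, 2)


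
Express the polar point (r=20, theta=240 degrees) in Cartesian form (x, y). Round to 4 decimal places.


x = 20 * cos(240) = -10
y = 20 * sin(240) = -17.3205

(-10, -17.3205)


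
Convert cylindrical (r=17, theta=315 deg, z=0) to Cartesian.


x = 17 * cos(315) = 12.0208
y = 17 * sin(315) = -12.0208
z = 0

(12.0208, -12.0208, 0)


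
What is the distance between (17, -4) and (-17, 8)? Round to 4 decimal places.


d = sqrt((-17-17)^2 + (8--4)^2) = 36.0555

36.0555


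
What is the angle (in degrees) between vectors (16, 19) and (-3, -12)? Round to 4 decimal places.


dot = 16*-3 + 19*-12 = -276
|u| = 24.8395, |v| = 12.3693
cos(angle) = -0.8983
angle = 153.9353 degrees

153.9353 degrees


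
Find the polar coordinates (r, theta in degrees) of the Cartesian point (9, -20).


r = sqrt(9^2 + (-20)^2) = 21.9317
theta = atan2(-20, 9) = 294.2277 degrees

r = 21.9317, theta = 294.2277 degrees


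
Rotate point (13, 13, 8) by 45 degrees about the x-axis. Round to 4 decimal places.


x' = 13
y' = 13*cos(45) - 8*sin(45) = 3.5355
z' = 13*sin(45) + 8*cos(45) = 14.8492

(13, 3.5355, 14.8492)


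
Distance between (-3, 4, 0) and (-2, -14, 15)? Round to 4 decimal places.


d = sqrt((-2--3)^2 + (-14-4)^2 + (15-0)^2) = 23.4521

23.4521


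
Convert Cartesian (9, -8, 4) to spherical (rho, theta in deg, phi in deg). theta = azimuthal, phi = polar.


rho = sqrt(9^2 + (-8)^2 + 4^2) = 12.6886
theta = atan2(-8, 9) = 318.3665 deg
phi = acos(4/12.6886) = 71.6244 deg

rho = 12.6886, theta = 318.3665 deg, phi = 71.6244 deg


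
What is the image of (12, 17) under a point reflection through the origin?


Reflection through origin: (x, y) -> (-x, -y)
(12, 17) -> (-12, -17)

(-12, -17)


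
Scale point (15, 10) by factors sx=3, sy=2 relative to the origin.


Scaling: (x*sx, y*sy) = (15*3, 10*2) = (45, 20)

(45, 20)


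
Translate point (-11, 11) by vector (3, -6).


Translation: (x+dx, y+dy) = (-11+3, 11+-6) = (-8, 5)

(-8, 5)


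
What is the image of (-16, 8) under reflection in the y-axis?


Reflection across y-axis: (x, y) -> (-x, y)
(-16, 8) -> (16, 8)

(16, 8)


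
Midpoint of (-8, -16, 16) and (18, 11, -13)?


Midpoint = ((-8+18)/2, (-16+11)/2, (16+-13)/2) = (5, -2.5, 1.5)

(5, -2.5, 1.5)


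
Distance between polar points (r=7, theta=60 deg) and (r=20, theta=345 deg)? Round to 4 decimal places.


d = sqrt(r1^2 + r2^2 - 2*r1*r2*cos(t2-t1))
d = sqrt(7^2 + 20^2 - 2*7*20*cos(345-60)) = 19.4044

19.4044


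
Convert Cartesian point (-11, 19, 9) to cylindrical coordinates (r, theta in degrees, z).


r = sqrt((-11)^2 + 19^2) = 21.9545
theta = atan2(19, -11) = 120.0686 deg
z = 9

r = 21.9545, theta = 120.0686 deg, z = 9


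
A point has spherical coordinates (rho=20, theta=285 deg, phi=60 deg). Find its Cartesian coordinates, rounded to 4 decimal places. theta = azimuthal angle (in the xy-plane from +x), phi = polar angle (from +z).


x = 20 * sin(60) * cos(285) = 4.4829
y = 20 * sin(60) * sin(285) = -16.7303
z = 20 * cos(60) = 10

(4.4829, -16.7303, 10)


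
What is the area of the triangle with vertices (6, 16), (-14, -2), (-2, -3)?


Area = |x1(y2-y3) + x2(y3-y1) + x3(y1-y2)| / 2
= |6*(-2--3) + -14*(-3-16) + -2*(16--2)| / 2
= 118

118


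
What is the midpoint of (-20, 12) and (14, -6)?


Midpoint = ((-20+14)/2, (12+-6)/2) = (-3, 3)

(-3, 3)


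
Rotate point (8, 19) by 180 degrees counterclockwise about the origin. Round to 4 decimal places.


x' = 8*cos(180) - 19*sin(180) = -8
y' = 8*sin(180) + 19*cos(180) = -19

(-8, -19)


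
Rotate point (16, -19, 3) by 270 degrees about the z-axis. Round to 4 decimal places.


x' = 16*cos(270) - -19*sin(270) = -19
y' = 16*sin(270) + -19*cos(270) = -16
z' = 3

(-19, -16, 3)


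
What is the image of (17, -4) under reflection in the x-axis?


Reflection across x-axis: (x, y) -> (x, -y)
(17, -4) -> (17, 4)

(17, 4)


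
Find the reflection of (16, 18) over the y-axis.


Reflection across y-axis: (x, y) -> (-x, y)
(16, 18) -> (-16, 18)

(-16, 18)


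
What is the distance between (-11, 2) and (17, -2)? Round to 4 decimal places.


d = sqrt((17--11)^2 + (-2-2)^2) = 28.2843

28.2843


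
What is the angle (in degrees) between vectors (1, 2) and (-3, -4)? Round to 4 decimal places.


dot = 1*-3 + 2*-4 = -11
|u| = 2.2361, |v| = 5
cos(angle) = -0.9839
angle = 169.6952 degrees

169.6952 degrees


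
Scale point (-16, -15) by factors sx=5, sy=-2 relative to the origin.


Scaling: (x*sx, y*sy) = (-16*5, -15*-2) = (-80, 30)

(-80, 30)


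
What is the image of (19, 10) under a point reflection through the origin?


Reflection through origin: (x, y) -> (-x, -y)
(19, 10) -> (-19, -10)

(-19, -10)


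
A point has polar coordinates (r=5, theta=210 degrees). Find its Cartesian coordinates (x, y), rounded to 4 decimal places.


x = 5 * cos(210) = -4.3301
y = 5 * sin(210) = -2.5

(-4.3301, -2.5)


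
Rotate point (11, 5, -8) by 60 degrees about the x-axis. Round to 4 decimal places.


x' = 11
y' = 5*cos(60) - -8*sin(60) = 9.4282
z' = 5*sin(60) + -8*cos(60) = 0.3301

(11, 9.4282, 0.3301)


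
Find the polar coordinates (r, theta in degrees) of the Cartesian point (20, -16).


r = sqrt(20^2 + (-16)^2) = 25.6125
theta = atan2(-16, 20) = 321.3402 degrees

r = 25.6125, theta = 321.3402 degrees


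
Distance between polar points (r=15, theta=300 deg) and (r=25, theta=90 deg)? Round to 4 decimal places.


d = sqrt(r1^2 + r2^2 - 2*r1*r2*cos(t2-t1))
d = sqrt(15^2 + 25^2 - 2*15*25*cos(90-300)) = 38.7236

38.7236


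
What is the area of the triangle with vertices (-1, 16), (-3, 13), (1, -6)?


Area = |x1(y2-y3) + x2(y3-y1) + x3(y1-y2)| / 2
= |-1*(13--6) + -3*(-6-16) + 1*(16-13)| / 2
= 25

25


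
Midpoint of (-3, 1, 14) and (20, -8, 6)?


Midpoint = ((-3+20)/2, (1+-8)/2, (14+6)/2) = (8.5, -3.5, 10)

(8.5, -3.5, 10)


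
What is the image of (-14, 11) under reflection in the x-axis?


Reflection across x-axis: (x, y) -> (x, -y)
(-14, 11) -> (-14, -11)

(-14, -11)


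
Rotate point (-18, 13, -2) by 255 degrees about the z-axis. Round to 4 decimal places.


x' = -18*cos(255) - 13*sin(255) = 17.2158
y' = -18*sin(255) + 13*cos(255) = 14.022
z' = -2

(17.2158, 14.022, -2)


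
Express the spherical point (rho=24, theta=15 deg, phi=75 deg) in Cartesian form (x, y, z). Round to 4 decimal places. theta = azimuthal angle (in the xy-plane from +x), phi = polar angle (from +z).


x = 24 * sin(75) * cos(15) = 22.3923
y = 24 * sin(75) * sin(15) = 6
z = 24 * cos(75) = 6.2117

(22.3923, 6, 6.2117)


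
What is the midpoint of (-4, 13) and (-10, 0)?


Midpoint = ((-4+-10)/2, (13+0)/2) = (-7, 6.5)

(-7, 6.5)


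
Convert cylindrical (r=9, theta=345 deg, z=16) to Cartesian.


x = 9 * cos(345) = 8.6933
y = 9 * sin(345) = -2.3294
z = 16

(8.6933, -2.3294, 16)


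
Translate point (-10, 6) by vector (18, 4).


Translation: (x+dx, y+dy) = (-10+18, 6+4) = (8, 10)

(8, 10)


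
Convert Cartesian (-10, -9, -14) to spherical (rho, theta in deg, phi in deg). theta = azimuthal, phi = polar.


rho = sqrt((-10)^2 + (-9)^2 + (-14)^2) = 19.4165
theta = atan2(-9, -10) = 221.9872 deg
phi = acos(-14/19.4165) = 136.1401 deg

rho = 19.4165, theta = 221.9872 deg, phi = 136.1401 deg


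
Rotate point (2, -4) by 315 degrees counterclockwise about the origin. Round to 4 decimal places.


x' = 2*cos(315) - -4*sin(315) = -1.4142
y' = 2*sin(315) + -4*cos(315) = -4.2426

(-1.4142, -4.2426)


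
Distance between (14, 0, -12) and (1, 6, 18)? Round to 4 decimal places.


d = sqrt((1-14)^2 + (6-0)^2 + (18--12)^2) = 33.2415

33.2415


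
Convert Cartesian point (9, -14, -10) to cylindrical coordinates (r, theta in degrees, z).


r = sqrt(9^2 + (-14)^2) = 16.6433
theta = atan2(-14, 9) = 302.7352 deg
z = -10

r = 16.6433, theta = 302.7352 deg, z = -10


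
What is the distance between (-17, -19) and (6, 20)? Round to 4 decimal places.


d = sqrt((6--17)^2 + (20--19)^2) = 45.2769

45.2769


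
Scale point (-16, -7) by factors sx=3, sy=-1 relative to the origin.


Scaling: (x*sx, y*sy) = (-16*3, -7*-1) = (-48, 7)

(-48, 7)


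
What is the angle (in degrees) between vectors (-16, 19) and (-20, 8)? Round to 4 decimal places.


dot = -16*-20 + 19*8 = 472
|u| = 24.8395, |v| = 21.5407
cos(angle) = 0.8821
angle = 28.0977 degrees

28.0977 degrees


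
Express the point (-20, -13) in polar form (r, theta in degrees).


r = sqrt((-20)^2 + (-13)^2) = 23.8537
theta = atan2(-13, -20) = 213.0239 degrees

r = 23.8537, theta = 213.0239 degrees


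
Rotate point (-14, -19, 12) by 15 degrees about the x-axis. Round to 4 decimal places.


x' = -14
y' = -19*cos(15) - 12*sin(15) = -21.4584
z' = -19*sin(15) + 12*cos(15) = 6.6735

(-14, -21.4584, 6.6735)


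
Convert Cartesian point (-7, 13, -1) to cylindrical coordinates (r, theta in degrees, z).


r = sqrt((-7)^2 + 13^2) = 14.7648
theta = atan2(13, -7) = 118.3008 deg
z = -1

r = 14.7648, theta = 118.3008 deg, z = -1


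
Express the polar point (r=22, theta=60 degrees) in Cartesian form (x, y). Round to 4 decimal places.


x = 22 * cos(60) = 11
y = 22 * sin(60) = 19.0526

(11, 19.0526)


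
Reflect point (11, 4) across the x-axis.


Reflection across x-axis: (x, y) -> (x, -y)
(11, 4) -> (11, -4)

(11, -4)


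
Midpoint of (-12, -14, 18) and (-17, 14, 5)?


Midpoint = ((-12+-17)/2, (-14+14)/2, (18+5)/2) = (-14.5, 0, 11.5)

(-14.5, 0, 11.5)


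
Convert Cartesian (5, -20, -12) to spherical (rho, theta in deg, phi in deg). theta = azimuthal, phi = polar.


rho = sqrt(5^2 + (-20)^2 + (-12)^2) = 23.8537
theta = atan2(-20, 5) = 284.0362 deg
phi = acos(-12/23.8537) = 120.2031 deg

rho = 23.8537, theta = 284.0362 deg, phi = 120.2031 deg


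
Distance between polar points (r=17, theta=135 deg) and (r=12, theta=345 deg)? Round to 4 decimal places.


d = sqrt(r1^2 + r2^2 - 2*r1*r2*cos(t2-t1))
d = sqrt(17^2 + 12^2 - 2*17*12*cos(345-135)) = 28.0417

28.0417


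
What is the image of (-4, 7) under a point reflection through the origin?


Reflection through origin: (x, y) -> (-x, -y)
(-4, 7) -> (4, -7)

(4, -7)


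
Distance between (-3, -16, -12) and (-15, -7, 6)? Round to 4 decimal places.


d = sqrt((-15--3)^2 + (-7--16)^2 + (6--12)^2) = 23.4307

23.4307


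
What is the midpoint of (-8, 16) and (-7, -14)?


Midpoint = ((-8+-7)/2, (16+-14)/2) = (-7.5, 1)

(-7.5, 1)


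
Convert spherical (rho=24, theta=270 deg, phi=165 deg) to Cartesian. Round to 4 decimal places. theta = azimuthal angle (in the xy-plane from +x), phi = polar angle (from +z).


x = 24 * sin(165) * cos(270) = 0
y = 24 * sin(165) * sin(270) = -6.2117
z = 24 * cos(165) = -23.1822

(0, -6.2117, -23.1822)


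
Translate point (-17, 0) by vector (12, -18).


Translation: (x+dx, y+dy) = (-17+12, 0+-18) = (-5, -18)

(-5, -18)


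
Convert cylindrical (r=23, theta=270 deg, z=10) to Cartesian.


x = 23 * cos(270) = 0
y = 23 * sin(270) = -23
z = 10

(0, -23, 10)


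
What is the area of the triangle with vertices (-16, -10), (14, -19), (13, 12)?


Area = |x1(y2-y3) + x2(y3-y1) + x3(y1-y2)| / 2
= |-16*(-19-12) + 14*(12--10) + 13*(-10--19)| / 2
= 460.5

460.5


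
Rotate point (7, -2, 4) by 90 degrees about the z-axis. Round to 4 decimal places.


x' = 7*cos(90) - -2*sin(90) = 2
y' = 7*sin(90) + -2*cos(90) = 7
z' = 4

(2, 7, 4)


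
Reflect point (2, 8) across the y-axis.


Reflection across y-axis: (x, y) -> (-x, y)
(2, 8) -> (-2, 8)

(-2, 8)


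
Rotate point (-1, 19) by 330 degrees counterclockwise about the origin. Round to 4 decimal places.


x' = -1*cos(330) - 19*sin(330) = 8.634
y' = -1*sin(330) + 19*cos(330) = 16.9545

(8.634, 16.9545)


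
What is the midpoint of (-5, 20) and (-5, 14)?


Midpoint = ((-5+-5)/2, (20+14)/2) = (-5, 17)

(-5, 17)


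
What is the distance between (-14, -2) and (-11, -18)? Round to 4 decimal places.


d = sqrt((-11--14)^2 + (-18--2)^2) = 16.2788

16.2788


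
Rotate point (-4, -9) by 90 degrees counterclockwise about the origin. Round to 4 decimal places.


x' = -4*cos(90) - -9*sin(90) = 9
y' = -4*sin(90) + -9*cos(90) = -4

(9, -4)


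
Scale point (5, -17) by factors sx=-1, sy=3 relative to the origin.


Scaling: (x*sx, y*sy) = (5*-1, -17*3) = (-5, -51)

(-5, -51)


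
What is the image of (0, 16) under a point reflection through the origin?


Reflection through origin: (x, y) -> (-x, -y)
(0, 16) -> (0, -16)

(0, -16)


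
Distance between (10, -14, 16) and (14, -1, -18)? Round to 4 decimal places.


d = sqrt((14-10)^2 + (-1--14)^2 + (-18-16)^2) = 36.6197

36.6197


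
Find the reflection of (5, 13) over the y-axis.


Reflection across y-axis: (x, y) -> (-x, y)
(5, 13) -> (-5, 13)

(-5, 13)


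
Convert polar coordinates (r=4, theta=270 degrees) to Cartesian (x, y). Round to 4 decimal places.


x = 4 * cos(270) = 0
y = 4 * sin(270) = -4

(0, -4)


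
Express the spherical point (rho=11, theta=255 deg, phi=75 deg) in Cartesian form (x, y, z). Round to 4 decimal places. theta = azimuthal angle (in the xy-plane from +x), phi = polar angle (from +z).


x = 11 * sin(75) * cos(255) = -2.75
y = 11 * sin(75) * sin(255) = -10.2631
z = 11 * cos(75) = 2.847

(-2.75, -10.2631, 2.847)


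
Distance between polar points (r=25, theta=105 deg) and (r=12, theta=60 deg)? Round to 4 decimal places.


d = sqrt(r1^2 + r2^2 - 2*r1*r2*cos(t2-t1))
d = sqrt(25^2 + 12^2 - 2*25*12*cos(60-105)) = 18.5671

18.5671


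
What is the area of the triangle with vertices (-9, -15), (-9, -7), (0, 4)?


Area = |x1(y2-y3) + x2(y3-y1) + x3(y1-y2)| / 2
= |-9*(-7-4) + -9*(4--15) + 0*(-15--7)| / 2
= 36

36


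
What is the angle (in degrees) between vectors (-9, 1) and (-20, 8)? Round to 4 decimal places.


dot = -9*-20 + 1*8 = 188
|u| = 9.0554, |v| = 21.5407
cos(angle) = 0.9638
angle = 15.4612 degrees

15.4612 degrees


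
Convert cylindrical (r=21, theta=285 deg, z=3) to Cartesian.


x = 21 * cos(285) = 5.4352
y = 21 * sin(285) = -20.2844
z = 3

(5.4352, -20.2844, 3)


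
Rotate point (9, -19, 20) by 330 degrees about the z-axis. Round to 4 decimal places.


x' = 9*cos(330) - -19*sin(330) = -1.7058
y' = 9*sin(330) + -19*cos(330) = -20.9545
z' = 20

(-1.7058, -20.9545, 20)


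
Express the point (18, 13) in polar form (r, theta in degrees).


r = sqrt(18^2 + 13^2) = 22.2036
theta = atan2(13, 18) = 35.8377 degrees

r = 22.2036, theta = 35.8377 degrees


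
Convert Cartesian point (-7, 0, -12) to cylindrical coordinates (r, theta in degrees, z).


r = sqrt((-7)^2 + 0^2) = 7
theta = atan2(0, -7) = 180 deg
z = -12

r = 7, theta = 180 deg, z = -12


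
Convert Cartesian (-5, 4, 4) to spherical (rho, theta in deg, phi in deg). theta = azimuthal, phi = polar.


rho = sqrt((-5)^2 + 4^2 + 4^2) = 7.5498
theta = atan2(4, -5) = 141.3402 deg
phi = acos(4/7.5498) = 58.0072 deg

rho = 7.5498, theta = 141.3402 deg, phi = 58.0072 deg


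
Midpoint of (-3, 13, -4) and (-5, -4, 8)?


Midpoint = ((-3+-5)/2, (13+-4)/2, (-4+8)/2) = (-4, 4.5, 2)

(-4, 4.5, 2)


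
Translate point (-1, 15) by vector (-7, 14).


Translation: (x+dx, y+dy) = (-1+-7, 15+14) = (-8, 29)

(-8, 29)


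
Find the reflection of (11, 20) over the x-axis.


Reflection across x-axis: (x, y) -> (x, -y)
(11, 20) -> (11, -20)

(11, -20)


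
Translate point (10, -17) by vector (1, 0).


Translation: (x+dx, y+dy) = (10+1, -17+0) = (11, -17)

(11, -17)


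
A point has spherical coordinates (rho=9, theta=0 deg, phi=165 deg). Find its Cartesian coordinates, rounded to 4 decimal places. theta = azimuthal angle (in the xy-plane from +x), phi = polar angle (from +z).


x = 9 * sin(165) * cos(0) = 2.3294
y = 9 * sin(165) * sin(0) = 0
z = 9 * cos(165) = -8.6933

(2.3294, 0, -8.6933)


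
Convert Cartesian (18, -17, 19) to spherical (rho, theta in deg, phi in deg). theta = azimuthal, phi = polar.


rho = sqrt(18^2 + (-17)^2 + 19^2) = 31.209
theta = atan2(-17, 18) = 316.6366 deg
phi = acos(19/31.209) = 52.4973 deg

rho = 31.209, theta = 316.6366 deg, phi = 52.4973 deg


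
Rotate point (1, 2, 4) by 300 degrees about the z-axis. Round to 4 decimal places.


x' = 1*cos(300) - 2*sin(300) = 2.2321
y' = 1*sin(300) + 2*cos(300) = 0.134
z' = 4

(2.2321, 0.134, 4)


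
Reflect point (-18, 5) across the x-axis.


Reflection across x-axis: (x, y) -> (x, -y)
(-18, 5) -> (-18, -5)

(-18, -5)


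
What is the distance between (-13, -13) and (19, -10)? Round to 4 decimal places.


d = sqrt((19--13)^2 + (-10--13)^2) = 32.1403

32.1403


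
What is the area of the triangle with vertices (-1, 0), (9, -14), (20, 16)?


Area = |x1(y2-y3) + x2(y3-y1) + x3(y1-y2)| / 2
= |-1*(-14-16) + 9*(16-0) + 20*(0--14)| / 2
= 227

227


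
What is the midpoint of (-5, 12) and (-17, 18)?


Midpoint = ((-5+-17)/2, (12+18)/2) = (-11, 15)

(-11, 15)


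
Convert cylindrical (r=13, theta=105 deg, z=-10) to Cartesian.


x = 13 * cos(105) = -3.3646
y = 13 * sin(105) = 12.557
z = -10

(-3.3646, 12.557, -10)


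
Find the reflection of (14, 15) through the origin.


Reflection through origin: (x, y) -> (-x, -y)
(14, 15) -> (-14, -15)

(-14, -15)


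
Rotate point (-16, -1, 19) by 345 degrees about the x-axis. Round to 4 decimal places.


x' = -16
y' = -1*cos(345) - 19*sin(345) = 3.9516
z' = -1*sin(345) + 19*cos(345) = 18.6114

(-16, 3.9516, 18.6114)


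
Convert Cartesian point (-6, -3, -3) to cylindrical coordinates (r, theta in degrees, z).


r = sqrt((-6)^2 + (-3)^2) = 6.7082
theta = atan2(-3, -6) = 206.5651 deg
z = -3

r = 6.7082, theta = 206.5651 deg, z = -3


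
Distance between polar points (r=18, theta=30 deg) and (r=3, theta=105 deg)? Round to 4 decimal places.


d = sqrt(r1^2 + r2^2 - 2*r1*r2*cos(t2-t1))
d = sqrt(18^2 + 3^2 - 2*18*3*cos(105-30)) = 17.4656

17.4656


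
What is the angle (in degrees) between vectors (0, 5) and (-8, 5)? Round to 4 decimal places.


dot = 0*-8 + 5*5 = 25
|u| = 5, |v| = 9.434
cos(angle) = 0.53
angle = 57.9946 degrees

57.9946 degrees


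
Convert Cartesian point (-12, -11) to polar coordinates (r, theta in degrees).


r = sqrt((-12)^2 + (-11)^2) = 16.2788
theta = atan2(-11, -12) = 222.5104 degrees

r = 16.2788, theta = 222.5104 degrees


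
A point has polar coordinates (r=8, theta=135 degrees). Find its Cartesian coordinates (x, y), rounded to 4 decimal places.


x = 8 * cos(135) = -5.6569
y = 8 * sin(135) = 5.6569

(-5.6569, 5.6569)


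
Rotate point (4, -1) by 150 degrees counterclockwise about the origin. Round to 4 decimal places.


x' = 4*cos(150) - -1*sin(150) = -2.9641
y' = 4*sin(150) + -1*cos(150) = 2.866

(-2.9641, 2.866)


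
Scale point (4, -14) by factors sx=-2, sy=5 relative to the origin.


Scaling: (x*sx, y*sy) = (4*-2, -14*5) = (-8, -70)

(-8, -70)


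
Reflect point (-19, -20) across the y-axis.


Reflection across y-axis: (x, y) -> (-x, y)
(-19, -20) -> (19, -20)

(19, -20)


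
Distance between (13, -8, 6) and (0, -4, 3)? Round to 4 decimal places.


d = sqrt((0-13)^2 + (-4--8)^2 + (3-6)^2) = 13.9284

13.9284


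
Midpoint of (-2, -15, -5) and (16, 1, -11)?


Midpoint = ((-2+16)/2, (-15+1)/2, (-5+-11)/2) = (7, -7, -8)

(7, -7, -8)


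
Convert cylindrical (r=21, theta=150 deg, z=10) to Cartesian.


x = 21 * cos(150) = -18.1865
y = 21 * sin(150) = 10.5
z = 10

(-18.1865, 10.5, 10)


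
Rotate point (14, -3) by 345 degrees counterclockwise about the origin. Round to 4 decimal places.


x' = 14*cos(345) - -3*sin(345) = 12.7465
y' = 14*sin(345) + -3*cos(345) = -6.5212

(12.7465, -6.5212)


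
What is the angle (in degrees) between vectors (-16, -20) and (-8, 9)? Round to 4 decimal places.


dot = -16*-8 + -20*9 = -52
|u| = 25.6125, |v| = 12.0416
cos(angle) = -0.1686
angle = 99.7067 degrees

99.7067 degrees


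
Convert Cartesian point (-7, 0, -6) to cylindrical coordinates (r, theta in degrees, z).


r = sqrt((-7)^2 + 0^2) = 7
theta = atan2(0, -7) = 180 deg
z = -6

r = 7, theta = 180 deg, z = -6


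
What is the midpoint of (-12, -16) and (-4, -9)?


Midpoint = ((-12+-4)/2, (-16+-9)/2) = (-8, -12.5)

(-8, -12.5)


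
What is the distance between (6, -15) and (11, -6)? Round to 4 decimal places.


d = sqrt((11-6)^2 + (-6--15)^2) = 10.2956

10.2956


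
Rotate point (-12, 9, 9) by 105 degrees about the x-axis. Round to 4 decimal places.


x' = -12
y' = 9*cos(105) - 9*sin(105) = -11.0227
z' = 9*sin(105) + 9*cos(105) = 6.364

(-12, -11.0227, 6.364)


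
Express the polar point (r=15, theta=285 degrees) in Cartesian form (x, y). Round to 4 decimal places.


x = 15 * cos(285) = 3.8823
y = 15 * sin(285) = -14.4889

(3.8823, -14.4889)


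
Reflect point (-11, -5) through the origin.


Reflection through origin: (x, y) -> (-x, -y)
(-11, -5) -> (11, 5)

(11, 5)


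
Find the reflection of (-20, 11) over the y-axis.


Reflection across y-axis: (x, y) -> (-x, y)
(-20, 11) -> (20, 11)

(20, 11)


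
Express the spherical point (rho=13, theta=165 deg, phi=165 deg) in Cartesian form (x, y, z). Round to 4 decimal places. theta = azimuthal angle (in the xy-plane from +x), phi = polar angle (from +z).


x = 13 * sin(165) * cos(165) = -3.25
y = 13 * sin(165) * sin(165) = 0.8708
z = 13 * cos(165) = -12.557

(-3.25, 0.8708, -12.557)


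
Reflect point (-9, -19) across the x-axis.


Reflection across x-axis: (x, y) -> (x, -y)
(-9, -19) -> (-9, 19)

(-9, 19)


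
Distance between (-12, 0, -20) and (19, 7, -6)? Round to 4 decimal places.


d = sqrt((19--12)^2 + (7-0)^2 + (-6--20)^2) = 34.7275

34.7275


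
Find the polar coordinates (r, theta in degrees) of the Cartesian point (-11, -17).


r = sqrt((-11)^2 + (-17)^2) = 20.2485
theta = atan2(-17, -11) = 237.0948 degrees

r = 20.2485, theta = 237.0948 degrees


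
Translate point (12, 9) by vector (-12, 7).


Translation: (x+dx, y+dy) = (12+-12, 9+7) = (0, 16)

(0, 16)


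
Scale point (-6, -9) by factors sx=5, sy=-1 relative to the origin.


Scaling: (x*sx, y*sy) = (-6*5, -9*-1) = (-30, 9)

(-30, 9)


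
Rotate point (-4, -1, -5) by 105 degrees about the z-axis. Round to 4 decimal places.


x' = -4*cos(105) - -1*sin(105) = 2.0012
y' = -4*sin(105) + -1*cos(105) = -3.6049
z' = -5

(2.0012, -3.6049, -5)


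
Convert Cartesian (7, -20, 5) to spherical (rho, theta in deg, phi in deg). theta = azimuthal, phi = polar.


rho = sqrt(7^2 + (-20)^2 + 5^2) = 21.7715
theta = atan2(-20, 7) = 289.29 deg
phi = acos(5/21.7715) = 76.7231 deg

rho = 21.7715, theta = 289.29 deg, phi = 76.7231 deg


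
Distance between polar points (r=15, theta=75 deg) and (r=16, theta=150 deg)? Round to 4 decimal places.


d = sqrt(r1^2 + r2^2 - 2*r1*r2*cos(t2-t1))
d = sqrt(15^2 + 16^2 - 2*15*16*cos(150-75)) = 18.8883

18.8883


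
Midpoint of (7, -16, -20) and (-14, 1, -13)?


Midpoint = ((7+-14)/2, (-16+1)/2, (-20+-13)/2) = (-3.5, -7.5, -16.5)

(-3.5, -7.5, -16.5)


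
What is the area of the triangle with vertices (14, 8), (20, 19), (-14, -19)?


Area = |x1(y2-y3) + x2(y3-y1) + x3(y1-y2)| / 2
= |14*(19--19) + 20*(-19-8) + -14*(8-19)| / 2
= 73

73


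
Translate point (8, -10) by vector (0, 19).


Translation: (x+dx, y+dy) = (8+0, -10+19) = (8, 9)

(8, 9)


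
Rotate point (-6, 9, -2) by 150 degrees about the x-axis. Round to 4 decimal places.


x' = -6
y' = 9*cos(150) - -2*sin(150) = -6.7942
z' = 9*sin(150) + -2*cos(150) = 6.2321

(-6, -6.7942, 6.2321)


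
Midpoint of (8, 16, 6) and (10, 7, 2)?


Midpoint = ((8+10)/2, (16+7)/2, (6+2)/2) = (9, 11.5, 4)

(9, 11.5, 4)


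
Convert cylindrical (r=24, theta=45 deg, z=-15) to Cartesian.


x = 24 * cos(45) = 16.9706
y = 24 * sin(45) = 16.9706
z = -15

(16.9706, 16.9706, -15)


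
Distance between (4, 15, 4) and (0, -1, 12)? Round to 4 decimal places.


d = sqrt((0-4)^2 + (-1-15)^2 + (12-4)^2) = 18.3303

18.3303


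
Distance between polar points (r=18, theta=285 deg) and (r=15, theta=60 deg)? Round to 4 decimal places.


d = sqrt(r1^2 + r2^2 - 2*r1*r2*cos(t2-t1))
d = sqrt(18^2 + 15^2 - 2*18*15*cos(60-285)) = 30.5096

30.5096


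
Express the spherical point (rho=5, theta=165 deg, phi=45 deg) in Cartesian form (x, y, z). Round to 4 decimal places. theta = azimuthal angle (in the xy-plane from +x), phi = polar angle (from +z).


x = 5 * sin(45) * cos(165) = -3.4151
y = 5 * sin(45) * sin(165) = 0.9151
z = 5 * cos(45) = 3.5355

(-3.4151, 0.9151, 3.5355)


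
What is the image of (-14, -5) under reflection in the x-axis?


Reflection across x-axis: (x, y) -> (x, -y)
(-14, -5) -> (-14, 5)

(-14, 5)


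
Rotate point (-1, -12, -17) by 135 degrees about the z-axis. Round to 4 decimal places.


x' = -1*cos(135) - -12*sin(135) = 9.1924
y' = -1*sin(135) + -12*cos(135) = 7.7782
z' = -17

(9.1924, 7.7782, -17)


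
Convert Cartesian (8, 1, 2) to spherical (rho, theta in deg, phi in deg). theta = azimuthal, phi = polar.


rho = sqrt(8^2 + 1^2 + 2^2) = 8.3066
theta = atan2(1, 8) = 7.125 deg
phi = acos(2/8.3066) = 76.0679 deg

rho = 8.3066, theta = 7.125 deg, phi = 76.0679 deg


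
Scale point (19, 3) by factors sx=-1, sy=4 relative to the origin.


Scaling: (x*sx, y*sy) = (19*-1, 3*4) = (-19, 12)

(-19, 12)


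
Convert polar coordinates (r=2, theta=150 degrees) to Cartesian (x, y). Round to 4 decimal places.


x = 2 * cos(150) = -1.7321
y = 2 * sin(150) = 1

(-1.7321, 1)


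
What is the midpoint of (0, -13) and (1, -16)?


Midpoint = ((0+1)/2, (-13+-16)/2) = (0.5, -14.5)

(0.5, -14.5)


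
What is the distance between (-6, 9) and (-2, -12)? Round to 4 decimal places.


d = sqrt((-2--6)^2 + (-12-9)^2) = 21.3776

21.3776


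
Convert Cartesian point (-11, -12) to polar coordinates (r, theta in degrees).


r = sqrt((-11)^2 + (-12)^2) = 16.2788
theta = atan2(-12, -11) = 227.4896 degrees

r = 16.2788, theta = 227.4896 degrees


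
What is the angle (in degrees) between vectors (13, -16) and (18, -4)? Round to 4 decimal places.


dot = 13*18 + -16*-4 = 298
|u| = 20.6155, |v| = 18.4391
cos(angle) = 0.7839
angle = 38.3773 degrees

38.3773 degrees


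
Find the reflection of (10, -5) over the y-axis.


Reflection across y-axis: (x, y) -> (-x, y)
(10, -5) -> (-10, -5)

(-10, -5)


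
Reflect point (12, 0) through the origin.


Reflection through origin: (x, y) -> (-x, -y)
(12, 0) -> (-12, 0)

(-12, 0)


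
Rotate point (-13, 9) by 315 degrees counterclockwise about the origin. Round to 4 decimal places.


x' = -13*cos(315) - 9*sin(315) = -2.8284
y' = -13*sin(315) + 9*cos(315) = 15.5563

(-2.8284, 15.5563)


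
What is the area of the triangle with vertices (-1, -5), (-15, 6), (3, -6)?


Area = |x1(y2-y3) + x2(y3-y1) + x3(y1-y2)| / 2
= |-1*(6--6) + -15*(-6--5) + 3*(-5-6)| / 2
= 15

15


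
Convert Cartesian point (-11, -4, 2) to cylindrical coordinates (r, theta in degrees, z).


r = sqrt((-11)^2 + (-4)^2) = 11.7047
theta = atan2(-4, -11) = 199.9831 deg
z = 2

r = 11.7047, theta = 199.9831 deg, z = 2


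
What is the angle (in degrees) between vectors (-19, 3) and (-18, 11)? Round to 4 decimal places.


dot = -19*-18 + 3*11 = 375
|u| = 19.2354, |v| = 21.095
cos(angle) = 0.9242
angle = 22.4569 degrees

22.4569 degrees


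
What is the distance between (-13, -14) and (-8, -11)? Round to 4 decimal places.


d = sqrt((-8--13)^2 + (-11--14)^2) = 5.831

5.831


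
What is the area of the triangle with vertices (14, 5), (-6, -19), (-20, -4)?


Area = |x1(y2-y3) + x2(y3-y1) + x3(y1-y2)| / 2
= |14*(-19--4) + -6*(-4-5) + -20*(5--19)| / 2
= 318

318


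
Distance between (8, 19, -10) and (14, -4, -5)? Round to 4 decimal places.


d = sqrt((14-8)^2 + (-4-19)^2 + (-5--10)^2) = 24.2899

24.2899


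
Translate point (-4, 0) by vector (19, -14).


Translation: (x+dx, y+dy) = (-4+19, 0+-14) = (15, -14)

(15, -14)


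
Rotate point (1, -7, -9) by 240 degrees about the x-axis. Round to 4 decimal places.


x' = 1
y' = -7*cos(240) - -9*sin(240) = -4.2942
z' = -7*sin(240) + -9*cos(240) = 10.5622

(1, -4.2942, 10.5622)


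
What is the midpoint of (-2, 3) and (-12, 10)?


Midpoint = ((-2+-12)/2, (3+10)/2) = (-7, 6.5)

(-7, 6.5)


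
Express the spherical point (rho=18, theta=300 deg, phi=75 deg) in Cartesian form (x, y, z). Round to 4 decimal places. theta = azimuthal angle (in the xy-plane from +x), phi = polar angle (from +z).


x = 18 * sin(75) * cos(300) = 8.6933
y = 18 * sin(75) * sin(300) = -15.0573
z = 18 * cos(75) = 4.6587

(8.6933, -15.0573, 4.6587)


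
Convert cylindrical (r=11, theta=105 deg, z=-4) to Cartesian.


x = 11 * cos(105) = -2.847
y = 11 * sin(105) = 10.6252
z = -4

(-2.847, 10.6252, -4)


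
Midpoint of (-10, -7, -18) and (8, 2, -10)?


Midpoint = ((-10+8)/2, (-7+2)/2, (-18+-10)/2) = (-1, -2.5, -14)

(-1, -2.5, -14)


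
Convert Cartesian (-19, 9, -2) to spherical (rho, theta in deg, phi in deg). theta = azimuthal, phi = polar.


rho = sqrt((-19)^2 + 9^2 + (-2)^2) = 21.1187
theta = atan2(9, -19) = 154.6538 deg
phi = acos(-2/21.1187) = 95.4342 deg

rho = 21.1187, theta = 154.6538 deg, phi = 95.4342 deg


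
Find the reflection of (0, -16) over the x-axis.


Reflection across x-axis: (x, y) -> (x, -y)
(0, -16) -> (0, 16)

(0, 16)


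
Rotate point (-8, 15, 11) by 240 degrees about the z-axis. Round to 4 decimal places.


x' = -8*cos(240) - 15*sin(240) = 16.9904
y' = -8*sin(240) + 15*cos(240) = -0.5718
z' = 11

(16.9904, -0.5718, 11)


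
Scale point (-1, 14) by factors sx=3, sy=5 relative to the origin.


Scaling: (x*sx, y*sy) = (-1*3, 14*5) = (-3, 70)

(-3, 70)


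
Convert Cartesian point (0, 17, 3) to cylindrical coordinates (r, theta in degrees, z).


r = sqrt(0^2 + 17^2) = 17
theta = atan2(17, 0) = 90 deg
z = 3

r = 17, theta = 90 deg, z = 3


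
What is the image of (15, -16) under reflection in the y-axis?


Reflection across y-axis: (x, y) -> (-x, y)
(15, -16) -> (-15, -16)

(-15, -16)


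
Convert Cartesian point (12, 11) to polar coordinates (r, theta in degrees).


r = sqrt(12^2 + 11^2) = 16.2788
theta = atan2(11, 12) = 42.5104 degrees

r = 16.2788, theta = 42.5104 degrees


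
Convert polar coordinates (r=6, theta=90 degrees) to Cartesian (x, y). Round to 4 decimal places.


x = 6 * cos(90) = 0
y = 6 * sin(90) = 6

(0, 6)


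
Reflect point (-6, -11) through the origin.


Reflection through origin: (x, y) -> (-x, -y)
(-6, -11) -> (6, 11)

(6, 11)


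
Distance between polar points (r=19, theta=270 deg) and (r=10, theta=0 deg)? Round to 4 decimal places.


d = sqrt(r1^2 + r2^2 - 2*r1*r2*cos(t2-t1))
d = sqrt(19^2 + 10^2 - 2*19*10*cos(0-270)) = 21.4709

21.4709


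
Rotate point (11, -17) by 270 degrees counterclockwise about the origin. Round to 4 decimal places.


x' = 11*cos(270) - -17*sin(270) = -17
y' = 11*sin(270) + -17*cos(270) = -11

(-17, -11)


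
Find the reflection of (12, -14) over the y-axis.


Reflection across y-axis: (x, y) -> (-x, y)
(12, -14) -> (-12, -14)

(-12, -14)


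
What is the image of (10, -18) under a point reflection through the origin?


Reflection through origin: (x, y) -> (-x, -y)
(10, -18) -> (-10, 18)

(-10, 18)


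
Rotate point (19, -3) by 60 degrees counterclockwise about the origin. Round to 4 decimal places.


x' = 19*cos(60) - -3*sin(60) = 12.0981
y' = 19*sin(60) + -3*cos(60) = 14.9545

(12.0981, 14.9545)


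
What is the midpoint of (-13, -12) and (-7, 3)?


Midpoint = ((-13+-7)/2, (-12+3)/2) = (-10, -4.5)

(-10, -4.5)


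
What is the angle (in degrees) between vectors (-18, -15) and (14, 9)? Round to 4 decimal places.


dot = -18*14 + -15*9 = -387
|u| = 23.4307, |v| = 16.6433
cos(angle) = -0.9924
angle = 172.9297 degrees

172.9297 degrees


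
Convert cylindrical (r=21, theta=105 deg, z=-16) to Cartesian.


x = 21 * cos(105) = -5.4352
y = 21 * sin(105) = 20.2844
z = -16

(-5.4352, 20.2844, -16)


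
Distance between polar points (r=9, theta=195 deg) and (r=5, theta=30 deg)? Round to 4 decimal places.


d = sqrt(r1^2 + r2^2 - 2*r1*r2*cos(t2-t1))
d = sqrt(9^2 + 5^2 - 2*9*5*cos(30-195)) = 13.89

13.89


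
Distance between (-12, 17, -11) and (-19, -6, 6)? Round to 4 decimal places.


d = sqrt((-19--12)^2 + (-6-17)^2 + (6--11)^2) = 29.4449

29.4449


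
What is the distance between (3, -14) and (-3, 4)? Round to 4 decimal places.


d = sqrt((-3-3)^2 + (4--14)^2) = 18.9737

18.9737


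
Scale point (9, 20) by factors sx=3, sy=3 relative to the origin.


Scaling: (x*sx, y*sy) = (9*3, 20*3) = (27, 60)

(27, 60)


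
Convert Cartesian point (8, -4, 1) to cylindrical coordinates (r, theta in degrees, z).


r = sqrt(8^2 + (-4)^2) = 8.9443
theta = atan2(-4, 8) = 333.4349 deg
z = 1

r = 8.9443, theta = 333.4349 deg, z = 1


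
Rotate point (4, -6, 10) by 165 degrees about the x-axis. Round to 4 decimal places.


x' = 4
y' = -6*cos(165) - 10*sin(165) = 3.2074
z' = -6*sin(165) + 10*cos(165) = -11.2122

(4, 3.2074, -11.2122)


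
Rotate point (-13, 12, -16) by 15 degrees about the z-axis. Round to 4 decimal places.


x' = -13*cos(15) - 12*sin(15) = -15.6629
y' = -13*sin(15) + 12*cos(15) = 8.2265
z' = -16

(-15.6629, 8.2265, -16)


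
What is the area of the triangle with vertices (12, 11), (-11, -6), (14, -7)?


Area = |x1(y2-y3) + x2(y3-y1) + x3(y1-y2)| / 2
= |12*(-6--7) + -11*(-7-11) + 14*(11--6)| / 2
= 224

224


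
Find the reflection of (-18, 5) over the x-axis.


Reflection across x-axis: (x, y) -> (x, -y)
(-18, 5) -> (-18, -5)

(-18, -5)


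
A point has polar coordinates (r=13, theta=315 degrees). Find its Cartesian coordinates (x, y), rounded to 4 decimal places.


x = 13 * cos(315) = 9.1924
y = 13 * sin(315) = -9.1924

(9.1924, -9.1924)


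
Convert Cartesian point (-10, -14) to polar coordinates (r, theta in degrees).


r = sqrt((-10)^2 + (-14)^2) = 17.2047
theta = atan2(-14, -10) = 234.4623 degrees

r = 17.2047, theta = 234.4623 degrees


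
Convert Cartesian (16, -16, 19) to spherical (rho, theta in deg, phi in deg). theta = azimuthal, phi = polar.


rho = sqrt(16^2 + (-16)^2 + 19^2) = 29.5466
theta = atan2(-16, 16) = 315 deg
phi = acos(19/29.5466) = 49.9802 deg

rho = 29.5466, theta = 315 deg, phi = 49.9802 deg


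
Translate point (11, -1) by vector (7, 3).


Translation: (x+dx, y+dy) = (11+7, -1+3) = (18, 2)

(18, 2)


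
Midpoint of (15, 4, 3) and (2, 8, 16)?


Midpoint = ((15+2)/2, (4+8)/2, (3+16)/2) = (8.5, 6, 9.5)

(8.5, 6, 9.5)


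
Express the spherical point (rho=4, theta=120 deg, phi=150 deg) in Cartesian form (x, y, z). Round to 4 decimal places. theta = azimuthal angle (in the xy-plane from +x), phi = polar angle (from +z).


x = 4 * sin(150) * cos(120) = -1
y = 4 * sin(150) * sin(120) = 1.7321
z = 4 * cos(150) = -3.4641

(-1, 1.7321, -3.4641)


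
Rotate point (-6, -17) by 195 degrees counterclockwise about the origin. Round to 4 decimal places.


x' = -6*cos(195) - -17*sin(195) = 1.3956
y' = -6*sin(195) + -17*cos(195) = 17.9737

(1.3956, 17.9737)


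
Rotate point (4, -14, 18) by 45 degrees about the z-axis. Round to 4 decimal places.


x' = 4*cos(45) - -14*sin(45) = 12.7279
y' = 4*sin(45) + -14*cos(45) = -7.0711
z' = 18

(12.7279, -7.0711, 18)


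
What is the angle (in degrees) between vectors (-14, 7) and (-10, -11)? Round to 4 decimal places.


dot = -14*-10 + 7*-11 = 63
|u| = 15.6525, |v| = 14.8661
cos(angle) = 0.2707
angle = 74.2914 degrees

74.2914 degrees


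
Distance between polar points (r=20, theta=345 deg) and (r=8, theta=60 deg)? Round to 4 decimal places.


d = sqrt(r1^2 + r2^2 - 2*r1*r2*cos(t2-t1))
d = sqrt(20^2 + 8^2 - 2*20*8*cos(60-345)) = 19.5238

19.5238


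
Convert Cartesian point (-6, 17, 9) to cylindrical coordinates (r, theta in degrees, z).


r = sqrt((-6)^2 + 17^2) = 18.0278
theta = atan2(17, -6) = 109.44 deg
z = 9

r = 18.0278, theta = 109.44 deg, z = 9


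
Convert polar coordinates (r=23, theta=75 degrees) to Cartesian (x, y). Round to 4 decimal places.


x = 23 * cos(75) = 5.9528
y = 23 * sin(75) = 22.2163

(5.9528, 22.2163)


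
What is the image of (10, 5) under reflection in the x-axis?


Reflection across x-axis: (x, y) -> (x, -y)
(10, 5) -> (10, -5)

(10, -5)


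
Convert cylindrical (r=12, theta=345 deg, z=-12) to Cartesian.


x = 12 * cos(345) = 11.5911
y = 12 * sin(345) = -3.1058
z = -12

(11.5911, -3.1058, -12)


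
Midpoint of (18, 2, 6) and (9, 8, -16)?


Midpoint = ((18+9)/2, (2+8)/2, (6+-16)/2) = (13.5, 5, -5)

(13.5, 5, -5)


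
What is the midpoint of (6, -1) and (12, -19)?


Midpoint = ((6+12)/2, (-1+-19)/2) = (9, -10)

(9, -10)


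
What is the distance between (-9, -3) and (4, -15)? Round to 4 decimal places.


d = sqrt((4--9)^2 + (-15--3)^2) = 17.6918

17.6918


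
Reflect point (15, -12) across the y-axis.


Reflection across y-axis: (x, y) -> (-x, y)
(15, -12) -> (-15, -12)

(-15, -12)


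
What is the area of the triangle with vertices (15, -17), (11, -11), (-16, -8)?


Area = |x1(y2-y3) + x2(y3-y1) + x3(y1-y2)| / 2
= |15*(-11--8) + 11*(-8--17) + -16*(-17--11)| / 2
= 75

75


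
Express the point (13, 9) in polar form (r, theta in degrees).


r = sqrt(13^2 + 9^2) = 15.8114
theta = atan2(9, 13) = 34.6952 degrees

r = 15.8114, theta = 34.6952 degrees


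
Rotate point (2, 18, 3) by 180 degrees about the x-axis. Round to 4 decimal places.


x' = 2
y' = 18*cos(180) - 3*sin(180) = -18
z' = 18*sin(180) + 3*cos(180) = -3

(2, -18, -3)


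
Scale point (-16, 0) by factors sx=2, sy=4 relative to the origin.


Scaling: (x*sx, y*sy) = (-16*2, 0*4) = (-32, 0)

(-32, 0)


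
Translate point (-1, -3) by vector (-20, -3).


Translation: (x+dx, y+dy) = (-1+-20, -3+-3) = (-21, -6)

(-21, -6)


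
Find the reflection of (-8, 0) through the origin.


Reflection through origin: (x, y) -> (-x, -y)
(-8, 0) -> (8, 0)

(8, 0)


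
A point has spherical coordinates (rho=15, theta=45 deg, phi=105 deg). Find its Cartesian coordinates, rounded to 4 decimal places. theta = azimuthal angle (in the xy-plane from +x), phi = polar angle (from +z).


x = 15 * sin(105) * cos(45) = 10.2452
y = 15 * sin(105) * sin(45) = 10.2452
z = 15 * cos(105) = -3.8823

(10.2452, 10.2452, -3.8823)


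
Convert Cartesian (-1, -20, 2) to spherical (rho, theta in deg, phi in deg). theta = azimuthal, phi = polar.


rho = sqrt((-1)^2 + (-20)^2 + 2^2) = 20.1246
theta = atan2(-20, -1) = 267.1376 deg
phi = acos(2/20.1246) = 84.2965 deg

rho = 20.1246, theta = 267.1376 deg, phi = 84.2965 deg


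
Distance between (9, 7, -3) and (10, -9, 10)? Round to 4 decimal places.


d = sqrt((10-9)^2 + (-9-7)^2 + (10--3)^2) = 20.6398

20.6398


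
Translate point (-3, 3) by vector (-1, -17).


Translation: (x+dx, y+dy) = (-3+-1, 3+-17) = (-4, -14)

(-4, -14)


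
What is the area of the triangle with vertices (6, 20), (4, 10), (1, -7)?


Area = |x1(y2-y3) + x2(y3-y1) + x3(y1-y2)| / 2
= |6*(10--7) + 4*(-7-20) + 1*(20-10)| / 2
= 2

2


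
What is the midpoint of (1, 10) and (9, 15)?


Midpoint = ((1+9)/2, (10+15)/2) = (5, 12.5)

(5, 12.5)


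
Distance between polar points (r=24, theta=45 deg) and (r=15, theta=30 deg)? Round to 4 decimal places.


d = sqrt(r1^2 + r2^2 - 2*r1*r2*cos(t2-t1))
d = sqrt(24^2 + 15^2 - 2*24*15*cos(30-45)) = 10.2729

10.2729
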